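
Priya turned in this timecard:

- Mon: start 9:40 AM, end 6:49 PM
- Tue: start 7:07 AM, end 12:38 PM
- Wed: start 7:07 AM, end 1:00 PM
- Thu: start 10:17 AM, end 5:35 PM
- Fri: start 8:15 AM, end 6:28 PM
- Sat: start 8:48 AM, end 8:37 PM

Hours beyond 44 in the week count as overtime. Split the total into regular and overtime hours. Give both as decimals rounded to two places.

Regular 44.00 hours, overtime 5.88 hours

Mon: 9:40 AM–6:49 PM = 9 h 9 min
Tue: 7:07 AM–12:38 PM = 5 h 31 min
Wed: 7:07 AM–1:00 PM = 5 h 53 min
Thu: 10:17 AM–5:35 PM = 7 h 18 min
Fri: 8:15 AM–6:28 PM = 10 h 13 min
Sat: 8:48 AM–8:37 PM = 11 h 49 min
Total worked: 49 h 53 min = 49.88 h.
Threshold 44 h → overtime 5 h 53 min, regular 44 h 0 min.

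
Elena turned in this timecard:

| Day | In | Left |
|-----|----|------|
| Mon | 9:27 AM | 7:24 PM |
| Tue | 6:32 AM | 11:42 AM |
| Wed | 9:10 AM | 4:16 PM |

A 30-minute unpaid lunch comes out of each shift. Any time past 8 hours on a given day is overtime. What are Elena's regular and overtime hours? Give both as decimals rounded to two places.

Mon: 9:27 AM–7:24 PM = 9 h 57 min; less 30 min break → 9 h 27 min
Tue: 6:32 AM–11:42 AM = 5 h 10 min; less 30 min break → 4 h 40 min
Wed: 9:10 AM–4:16 PM = 7 h 6 min; less 30 min break → 6 h 36 min
Mon reg 8 h 0 min / OT 1 h 27 min; Tue reg 4 h 40 min / OT 0 h 0 min; Wed reg 6 h 36 min / OT 0 h 0 min.
Totals: regular 19 h 16 min, overtime 1 h 27 min.

Regular 19.27 hours, overtime 1.45 hours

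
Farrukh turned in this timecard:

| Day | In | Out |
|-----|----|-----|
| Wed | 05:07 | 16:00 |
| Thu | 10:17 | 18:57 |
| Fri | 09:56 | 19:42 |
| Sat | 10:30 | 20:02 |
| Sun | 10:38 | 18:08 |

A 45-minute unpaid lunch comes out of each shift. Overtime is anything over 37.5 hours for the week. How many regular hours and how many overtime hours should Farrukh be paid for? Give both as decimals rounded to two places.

Wed: 05:07–16:00 = 10 h 53 min; less 45 min break → 10 h 8 min
Thu: 10:17–18:57 = 8 h 40 min; less 45 min break → 7 h 55 min
Fri: 09:56–19:42 = 9 h 46 min; less 45 min break → 9 h 1 min
Sat: 10:30–20:02 = 9 h 32 min; less 45 min break → 8 h 47 min
Sun: 10:38–18:08 = 7 h 30 min; less 45 min break → 6 h 45 min
Total worked: 42 h 36 min = 42.60 h.
Threshold 37.5 h → overtime 5 h 6 min, regular 37 h 30 min.

Regular 37.50 hours, overtime 5.10 hours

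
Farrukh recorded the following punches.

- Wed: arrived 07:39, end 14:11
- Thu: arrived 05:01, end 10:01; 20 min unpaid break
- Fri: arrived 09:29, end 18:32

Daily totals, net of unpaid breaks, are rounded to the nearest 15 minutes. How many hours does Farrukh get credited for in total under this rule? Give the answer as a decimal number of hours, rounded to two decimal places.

Wed: 07:39–14:11 = 6 h 32 min → rounds to 6 h 30 min
Thu: 05:01–10:01 = 5 h 0 min − 20 min = 4 h 40 min → rounds to 4 h 45 min
Fri: 09:29–18:32 = 9 h 3 min → rounds to 9 h 0 min
Total credited: 20 h 15 min.

20.25 hours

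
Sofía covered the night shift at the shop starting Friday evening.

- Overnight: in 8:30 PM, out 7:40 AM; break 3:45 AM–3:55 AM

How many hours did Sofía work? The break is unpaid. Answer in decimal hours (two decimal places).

11.00 hours

Overnight: 8:30 PM → midnight = 3 h 30 min; midnight → 7:40 AM = 7 h 40 min; span 11 h 10 min; less 10 min break → 11 h 0 min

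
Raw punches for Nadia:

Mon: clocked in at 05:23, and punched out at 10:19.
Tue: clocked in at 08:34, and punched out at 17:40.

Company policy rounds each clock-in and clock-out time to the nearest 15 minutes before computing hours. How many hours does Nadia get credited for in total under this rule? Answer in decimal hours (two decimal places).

Mon: in 05:23→05:30, out 10:19→10:15; 4 h 45 min
Tue: in 08:34→08:30, out 17:40→17:45; 9 h 15 min
Total credited: 14 h 0 min.

14.00 hours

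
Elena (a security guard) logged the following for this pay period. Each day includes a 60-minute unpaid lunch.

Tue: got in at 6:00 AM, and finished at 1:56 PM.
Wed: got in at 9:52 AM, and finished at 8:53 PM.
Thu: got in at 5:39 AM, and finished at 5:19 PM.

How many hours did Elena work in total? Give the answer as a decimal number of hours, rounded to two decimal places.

Tue: 6:00 AM–1:56 PM = 7 h 56 min; less 60 min break → 6 h 56 min
Wed: 9:52 AM–8:53 PM = 11 h 1 min; less 60 min break → 10 h 1 min
Thu: 5:39 AM–5:19 PM = 11 h 40 min; less 60 min break → 10 h 40 min
Total: 6 h 56 min + 10 h 1 min + 10 h 40 min = 27 h 37 min.

27.62 hours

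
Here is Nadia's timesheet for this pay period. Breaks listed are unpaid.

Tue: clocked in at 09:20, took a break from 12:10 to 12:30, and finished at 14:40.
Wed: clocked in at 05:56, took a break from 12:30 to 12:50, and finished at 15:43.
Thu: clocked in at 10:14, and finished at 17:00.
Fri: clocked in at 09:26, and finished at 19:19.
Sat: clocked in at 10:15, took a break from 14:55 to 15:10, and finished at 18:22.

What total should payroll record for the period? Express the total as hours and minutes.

Tue: 09:20–14:40 = 5 h 20 min; less 20 min break → 5 h 0 min
Wed: 05:56–15:43 = 9 h 47 min; less 20 min break → 9 h 27 min
Thu: 10:14–17:00 = 6 h 46 min
Fri: 09:26–19:19 = 9 h 53 min
Sat: 10:15–18:22 = 8 h 7 min; less 15 min break → 7 h 52 min
Total: 5 h 0 min + 9 h 27 min + 6 h 46 min + 9 h 53 min + 7 h 52 min = 38 h 58 min.

38 h 58 min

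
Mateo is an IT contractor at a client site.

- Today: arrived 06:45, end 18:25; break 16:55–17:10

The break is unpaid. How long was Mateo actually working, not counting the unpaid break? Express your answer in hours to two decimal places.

11.42 hours

Today: 06:45–18:25 = 11 h 40 min; less 15 min break → 11 h 25 min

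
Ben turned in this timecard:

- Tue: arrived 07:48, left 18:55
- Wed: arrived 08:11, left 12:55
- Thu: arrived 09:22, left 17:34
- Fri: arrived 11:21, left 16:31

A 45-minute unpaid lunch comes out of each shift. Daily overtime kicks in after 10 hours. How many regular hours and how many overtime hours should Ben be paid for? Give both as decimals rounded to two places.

Tue: 07:48–18:55 = 11 h 7 min; less 45 min break → 10 h 22 min
Wed: 08:11–12:55 = 4 h 44 min; less 45 min break → 3 h 59 min
Thu: 09:22–17:34 = 8 h 12 min; less 45 min break → 7 h 27 min
Fri: 11:21–16:31 = 5 h 10 min; less 45 min break → 4 h 25 min
Tue reg 10 h 0 min / OT 0 h 22 min; Wed reg 3 h 59 min / OT 0 h 0 min; Thu reg 7 h 27 min / OT 0 h 0 min; Fri reg 4 h 25 min / OT 0 h 0 min.
Totals: regular 25 h 51 min, overtime 0 h 22 min.

Regular 25.85 hours, overtime 0.37 hours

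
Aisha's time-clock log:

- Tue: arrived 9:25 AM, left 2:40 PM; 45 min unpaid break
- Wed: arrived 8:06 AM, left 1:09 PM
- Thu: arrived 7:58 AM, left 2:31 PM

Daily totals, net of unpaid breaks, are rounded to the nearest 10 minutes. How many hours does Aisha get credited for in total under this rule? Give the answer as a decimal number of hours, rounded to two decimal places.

16.00 hours

Tue: 9:25 AM–2:40 PM = 5 h 15 min − 45 min = 4 h 30 min → rounds to 4 h 30 min
Wed: 8:06 AM–1:09 PM = 5 h 3 min → rounds to 5 h 0 min
Thu: 7:58 AM–2:31 PM = 6 h 33 min → rounds to 6 h 30 min
Total credited: 16 h 0 min.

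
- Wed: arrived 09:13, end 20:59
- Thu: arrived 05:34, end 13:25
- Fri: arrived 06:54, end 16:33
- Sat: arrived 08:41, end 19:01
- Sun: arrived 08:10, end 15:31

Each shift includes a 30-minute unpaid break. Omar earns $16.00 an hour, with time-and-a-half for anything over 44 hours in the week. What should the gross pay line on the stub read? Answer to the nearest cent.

Wed: 09:13–20:59 = 11 h 46 min; less 30 min break → 11 h 16 min
Thu: 05:34–13:25 = 7 h 51 min; less 30 min break → 7 h 21 min
Fri: 06:54–16:33 = 9 h 39 min; less 30 min break → 9 h 9 min
Sat: 08:41–19:01 = 10 h 20 min; less 30 min break → 9 h 50 min
Sun: 08:10–15:31 = 7 h 21 min; less 30 min break → 6 h 51 min
Total worked: 44 h 27 min = 2667 min.
Regular 44 h 0 min = 2640 min at $16.00/h; overtime 0 h 27 min = 27 min at $24.00/h.
Pay = (2640 × $16.00 + 27 × $24.00) ÷ 60 = $714.80.

$714.80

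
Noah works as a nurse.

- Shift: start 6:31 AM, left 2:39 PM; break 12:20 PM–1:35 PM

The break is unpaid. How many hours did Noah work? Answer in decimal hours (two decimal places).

Shift: 6:31 AM–2:39 PM = 8 h 8 min; less 75 min break → 6 h 53 min

6.88 hours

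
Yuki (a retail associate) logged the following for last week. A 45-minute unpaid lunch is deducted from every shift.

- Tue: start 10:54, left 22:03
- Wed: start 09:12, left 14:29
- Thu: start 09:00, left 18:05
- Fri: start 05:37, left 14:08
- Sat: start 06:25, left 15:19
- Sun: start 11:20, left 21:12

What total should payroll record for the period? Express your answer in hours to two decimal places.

48.30 hours

Tue: 10:54–22:03 = 11 h 9 min; less 45 min break → 10 h 24 min
Wed: 09:12–14:29 = 5 h 17 min; less 45 min break → 4 h 32 min
Thu: 09:00–18:05 = 9 h 5 min; less 45 min break → 8 h 20 min
Fri: 05:37–14:08 = 8 h 31 min; less 45 min break → 7 h 46 min
Sat: 06:25–15:19 = 8 h 54 min; less 45 min break → 8 h 9 min
Sun: 11:20–21:12 = 9 h 52 min; less 45 min break → 9 h 7 min
Total: 10 h 24 min + 4 h 32 min + 8 h 20 min + 7 h 46 min + 8 h 9 min + 9 h 7 min = 48 h 18 min.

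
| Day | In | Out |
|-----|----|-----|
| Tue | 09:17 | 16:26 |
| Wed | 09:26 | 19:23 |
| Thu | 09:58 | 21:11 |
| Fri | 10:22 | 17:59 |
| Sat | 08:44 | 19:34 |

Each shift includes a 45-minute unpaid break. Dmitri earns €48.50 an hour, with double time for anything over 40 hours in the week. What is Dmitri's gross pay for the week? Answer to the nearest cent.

€2232.62

Tue: 09:17–16:26 = 7 h 9 min; less 45 min break → 6 h 24 min
Wed: 09:26–19:23 = 9 h 57 min; less 45 min break → 9 h 12 min
Thu: 09:58–21:11 = 11 h 13 min; less 45 min break → 10 h 28 min
Fri: 10:22–17:59 = 7 h 37 min; less 45 min break → 6 h 52 min
Sat: 08:44–19:34 = 10 h 50 min; less 45 min break → 10 h 5 min
Total worked: 43 h 1 min = 2581 min.
Regular 40 h 0 min = 2400 min at €48.50/h; overtime 3 h 1 min = 181 min at €97.00/h.
Pay = (2400 × €48.50 + 181 × €97.00) ÷ 60 = €2232.62.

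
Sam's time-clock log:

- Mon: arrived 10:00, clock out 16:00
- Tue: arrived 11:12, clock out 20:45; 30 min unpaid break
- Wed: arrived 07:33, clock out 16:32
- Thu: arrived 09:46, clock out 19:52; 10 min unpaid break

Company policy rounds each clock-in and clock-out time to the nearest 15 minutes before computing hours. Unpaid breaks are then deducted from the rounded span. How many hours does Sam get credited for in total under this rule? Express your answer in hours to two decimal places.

Mon: in 10:00→10:00, out 16:00→16:00; 6 h 0 min
Tue: in 11:12→11:15, out 20:45→20:45; 9 h 30 min − 30 min = 9 h 0 min
Wed: in 07:33→07:30, out 16:32→16:30; 9 h 0 min
Thu: in 09:46→09:45, out 19:52→19:45; 10 h 0 min − 10 min = 9 h 50 min
Total credited: 33 h 50 min.

33.83 hours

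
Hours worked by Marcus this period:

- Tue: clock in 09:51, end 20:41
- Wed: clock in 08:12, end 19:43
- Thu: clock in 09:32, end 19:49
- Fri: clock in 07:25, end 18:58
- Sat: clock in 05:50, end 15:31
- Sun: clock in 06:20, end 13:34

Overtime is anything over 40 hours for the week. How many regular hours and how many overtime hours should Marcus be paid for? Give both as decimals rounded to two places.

Tue: 09:51–20:41 = 10 h 50 min
Wed: 08:12–19:43 = 11 h 31 min
Thu: 09:32–19:49 = 10 h 17 min
Fri: 07:25–18:58 = 11 h 33 min
Sat: 05:50–15:31 = 9 h 41 min
Sun: 06:20–13:34 = 7 h 14 min
Total worked: 61 h 6 min = 61.10 h.
Threshold 40 h → overtime 21 h 6 min, regular 40 h 0 min.

Regular 40.00 hours, overtime 21.10 hours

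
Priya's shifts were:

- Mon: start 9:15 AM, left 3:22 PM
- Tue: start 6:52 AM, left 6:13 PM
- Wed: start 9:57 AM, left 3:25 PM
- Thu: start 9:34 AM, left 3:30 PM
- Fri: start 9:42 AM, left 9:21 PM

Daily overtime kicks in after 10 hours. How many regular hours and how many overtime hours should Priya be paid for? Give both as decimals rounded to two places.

Mon: 9:15 AM–3:22 PM = 6 h 7 min
Tue: 6:52 AM–6:13 PM = 11 h 21 min
Wed: 9:57 AM–3:25 PM = 5 h 28 min
Thu: 9:34 AM–3:30 PM = 5 h 56 min
Fri: 9:42 AM–9:21 PM = 11 h 39 min
Mon reg 6 h 7 min / OT 0 h 0 min; Tue reg 10 h 0 min / OT 1 h 21 min; Wed reg 5 h 28 min / OT 0 h 0 min; Thu reg 5 h 56 min / OT 0 h 0 min; Fri reg 10 h 0 min / OT 1 h 39 min.
Totals: regular 37 h 31 min, overtime 3 h 0 min.

Regular 37.52 hours, overtime 3.00 hours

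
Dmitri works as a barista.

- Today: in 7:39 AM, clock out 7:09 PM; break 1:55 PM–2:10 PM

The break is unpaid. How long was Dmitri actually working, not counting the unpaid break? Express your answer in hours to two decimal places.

Today: 7:39 AM–7:09 PM = 11 h 30 min; less 15 min break → 11 h 15 min

11.25 hours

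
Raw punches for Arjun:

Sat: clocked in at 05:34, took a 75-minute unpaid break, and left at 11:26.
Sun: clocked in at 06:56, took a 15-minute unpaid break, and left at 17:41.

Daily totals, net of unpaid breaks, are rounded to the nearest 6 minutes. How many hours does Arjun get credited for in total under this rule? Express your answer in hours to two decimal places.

Sat: 05:34–11:26 = 5 h 52 min − 75 min = 4 h 37 min → rounds to 4 h 36 min
Sun: 06:56–17:41 = 10 h 45 min − 15 min = 10 h 30 min → rounds to 10 h 30 min
Total credited: 15 h 6 min.

15.10 hours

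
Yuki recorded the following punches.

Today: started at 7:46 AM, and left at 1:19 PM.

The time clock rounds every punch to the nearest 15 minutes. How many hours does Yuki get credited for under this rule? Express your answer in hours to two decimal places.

5.50 hours

Today: in 7:46 AM→7:45 AM, out 1:19 PM→1:15 PM; 5 h 30 min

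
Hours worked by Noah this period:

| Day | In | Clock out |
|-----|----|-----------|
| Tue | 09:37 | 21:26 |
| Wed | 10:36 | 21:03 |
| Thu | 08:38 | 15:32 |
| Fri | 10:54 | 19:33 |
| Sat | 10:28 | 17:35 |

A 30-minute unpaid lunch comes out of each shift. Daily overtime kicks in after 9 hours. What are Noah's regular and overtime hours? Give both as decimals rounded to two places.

Tue: 09:37–21:26 = 11 h 49 min; less 30 min break → 11 h 19 min
Wed: 10:36–21:03 = 10 h 27 min; less 30 min break → 9 h 57 min
Thu: 08:38–15:32 = 6 h 54 min; less 30 min break → 6 h 24 min
Fri: 10:54–19:33 = 8 h 39 min; less 30 min break → 8 h 9 min
Sat: 10:28–17:35 = 7 h 7 min; less 30 min break → 6 h 37 min
Tue reg 9 h 0 min / OT 2 h 19 min; Wed reg 9 h 0 min / OT 0 h 57 min; Thu reg 6 h 24 min / OT 0 h 0 min; Fri reg 8 h 9 min / OT 0 h 0 min; Sat reg 6 h 37 min / OT 0 h 0 min.
Totals: regular 39 h 10 min, overtime 3 h 16 min.

Regular 39.17 hours, overtime 3.27 hours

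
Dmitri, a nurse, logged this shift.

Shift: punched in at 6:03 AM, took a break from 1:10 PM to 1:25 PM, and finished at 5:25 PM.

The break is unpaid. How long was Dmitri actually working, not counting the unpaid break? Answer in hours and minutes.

11 h 7 min

Shift: 6:03 AM–5:25 PM = 11 h 22 min; less 15 min break → 11 h 7 min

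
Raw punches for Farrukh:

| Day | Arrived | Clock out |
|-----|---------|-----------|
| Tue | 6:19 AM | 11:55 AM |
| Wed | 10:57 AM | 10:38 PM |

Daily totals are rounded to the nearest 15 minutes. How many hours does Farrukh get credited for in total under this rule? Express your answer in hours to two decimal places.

17.25 hours

Tue: 6:19 AM–11:55 AM = 5 h 36 min → rounds to 5 h 30 min
Wed: 10:57 AM–10:38 PM = 11 h 41 min → rounds to 11 h 45 min
Total credited: 17 h 15 min.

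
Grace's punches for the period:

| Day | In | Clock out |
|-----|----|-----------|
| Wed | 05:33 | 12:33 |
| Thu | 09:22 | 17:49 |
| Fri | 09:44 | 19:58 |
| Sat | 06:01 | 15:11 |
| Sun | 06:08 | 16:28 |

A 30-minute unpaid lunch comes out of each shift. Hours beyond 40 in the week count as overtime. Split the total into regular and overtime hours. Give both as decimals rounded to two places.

Wed: 05:33–12:33 = 7 h 0 min; less 30 min break → 6 h 30 min
Thu: 09:22–17:49 = 8 h 27 min; less 30 min break → 7 h 57 min
Fri: 09:44–19:58 = 10 h 14 min; less 30 min break → 9 h 44 min
Sat: 06:01–15:11 = 9 h 10 min; less 30 min break → 8 h 40 min
Sun: 06:08–16:28 = 10 h 20 min; less 30 min break → 9 h 50 min
Total worked: 42 h 41 min = 42.68 h.
Threshold 40 h → overtime 2 h 41 min, regular 40 h 0 min.

Regular 40.00 hours, overtime 2.68 hours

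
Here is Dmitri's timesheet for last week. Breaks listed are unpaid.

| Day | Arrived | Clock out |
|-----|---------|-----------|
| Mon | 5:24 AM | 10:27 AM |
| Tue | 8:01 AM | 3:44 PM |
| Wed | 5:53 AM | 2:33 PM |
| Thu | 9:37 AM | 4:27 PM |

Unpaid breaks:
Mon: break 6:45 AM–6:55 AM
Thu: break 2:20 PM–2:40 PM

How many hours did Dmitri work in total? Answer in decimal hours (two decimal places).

27.77 hours

Mon: 5:24 AM–10:27 AM = 5 h 3 min; less 10 min break → 4 h 53 min
Tue: 8:01 AM–3:44 PM = 7 h 43 min
Wed: 5:53 AM–2:33 PM = 8 h 40 min
Thu: 9:37 AM–4:27 PM = 6 h 50 min; less 20 min break → 6 h 30 min
Total: 4 h 53 min + 7 h 43 min + 8 h 40 min + 6 h 30 min = 27 h 46 min.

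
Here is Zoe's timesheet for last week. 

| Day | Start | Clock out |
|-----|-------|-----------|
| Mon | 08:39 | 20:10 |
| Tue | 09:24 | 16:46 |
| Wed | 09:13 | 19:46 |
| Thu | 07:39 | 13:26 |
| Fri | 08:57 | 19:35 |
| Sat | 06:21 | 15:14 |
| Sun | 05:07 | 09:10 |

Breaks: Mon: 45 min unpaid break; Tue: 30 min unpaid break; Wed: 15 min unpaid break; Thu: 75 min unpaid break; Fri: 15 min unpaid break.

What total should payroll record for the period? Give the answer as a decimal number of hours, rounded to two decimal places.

Mon: 08:39–20:10 = 11 h 31 min; less 45 min break → 10 h 46 min
Tue: 09:24–16:46 = 7 h 22 min; less 30 min break → 6 h 52 min
Wed: 09:13–19:46 = 10 h 33 min; less 15 min break → 10 h 18 min
Thu: 07:39–13:26 = 5 h 47 min; less 75 min break → 4 h 32 min
Fri: 08:57–19:35 = 10 h 38 min; less 15 min break → 10 h 23 min
Sat: 06:21–15:14 = 8 h 53 min
Sun: 05:07–09:10 = 4 h 3 min
Total: 10 h 46 min + 6 h 52 min + 10 h 18 min + 4 h 32 min + 10 h 23 min + 8 h 53 min + 4 h 3 min = 55 h 47 min.

55.78 hours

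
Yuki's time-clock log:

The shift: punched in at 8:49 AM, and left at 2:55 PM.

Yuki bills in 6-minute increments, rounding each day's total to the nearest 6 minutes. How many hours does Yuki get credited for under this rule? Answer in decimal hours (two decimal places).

The shift: 8:49 AM–2:55 PM = 6 h 6 min → rounds to 6 h 6 min

6.10 hours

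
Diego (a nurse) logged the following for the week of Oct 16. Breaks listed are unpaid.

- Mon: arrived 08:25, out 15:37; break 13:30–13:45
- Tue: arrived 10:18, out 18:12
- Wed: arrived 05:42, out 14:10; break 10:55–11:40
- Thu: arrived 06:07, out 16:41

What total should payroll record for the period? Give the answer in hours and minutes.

33 h 8 min

Mon: 08:25–15:37 = 7 h 12 min; less 15 min break → 6 h 57 min
Tue: 10:18–18:12 = 7 h 54 min
Wed: 05:42–14:10 = 8 h 28 min; less 45 min break → 7 h 43 min
Thu: 06:07–16:41 = 10 h 34 min
Total: 6 h 57 min + 7 h 54 min + 7 h 43 min + 10 h 34 min = 33 h 8 min.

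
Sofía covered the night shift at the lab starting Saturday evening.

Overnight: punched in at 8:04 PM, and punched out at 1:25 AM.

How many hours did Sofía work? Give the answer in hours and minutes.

5 h 21 min

Overnight: 8:04 PM → midnight = 3 h 56 min; midnight → 1:25 AM = 1 h 25 min; span 5 h 21 min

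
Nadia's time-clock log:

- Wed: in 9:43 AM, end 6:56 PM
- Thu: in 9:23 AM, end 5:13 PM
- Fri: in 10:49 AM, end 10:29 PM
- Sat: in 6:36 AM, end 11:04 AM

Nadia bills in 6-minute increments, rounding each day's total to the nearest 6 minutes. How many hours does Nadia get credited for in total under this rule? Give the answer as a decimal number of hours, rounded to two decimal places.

Wed: 9:43 AM–6:56 PM = 9 h 13 min → rounds to 9 h 12 min
Thu: 9:23 AM–5:13 PM = 7 h 50 min → rounds to 7 h 48 min
Fri: 10:49 AM–10:29 PM = 11 h 40 min → rounds to 11 h 42 min
Sat: 6:36 AM–11:04 AM = 4 h 28 min → rounds to 4 h 30 min
Total credited: 33 h 12 min.

33.20 hours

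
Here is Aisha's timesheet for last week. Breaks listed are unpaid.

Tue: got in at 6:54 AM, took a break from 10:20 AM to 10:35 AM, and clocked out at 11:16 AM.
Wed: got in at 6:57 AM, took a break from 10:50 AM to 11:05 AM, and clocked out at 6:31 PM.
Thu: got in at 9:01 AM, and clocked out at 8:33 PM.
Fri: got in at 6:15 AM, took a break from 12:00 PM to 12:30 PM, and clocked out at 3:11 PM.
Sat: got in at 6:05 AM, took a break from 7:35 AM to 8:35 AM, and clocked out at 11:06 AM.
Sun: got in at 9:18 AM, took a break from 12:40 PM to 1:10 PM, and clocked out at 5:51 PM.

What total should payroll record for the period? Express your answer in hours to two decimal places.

Tue: 6:54 AM–11:16 AM = 4 h 22 min; less 15 min break → 4 h 7 min
Wed: 6:57 AM–6:31 PM = 11 h 34 min; less 15 min break → 11 h 19 min
Thu: 9:01 AM–8:33 PM = 11 h 32 min
Fri: 6:15 AM–3:11 PM = 8 h 56 min; less 30 min break → 8 h 26 min
Sat: 6:05 AM–11:06 AM = 5 h 1 min; less 60 min break → 4 h 1 min
Sun: 9:18 AM–5:51 PM = 8 h 33 min; less 30 min break → 8 h 3 min
Total: 4 h 7 min + 11 h 19 min + 11 h 32 min + 8 h 26 min + 4 h 1 min + 8 h 3 min = 47 h 28 min.

47.47 hours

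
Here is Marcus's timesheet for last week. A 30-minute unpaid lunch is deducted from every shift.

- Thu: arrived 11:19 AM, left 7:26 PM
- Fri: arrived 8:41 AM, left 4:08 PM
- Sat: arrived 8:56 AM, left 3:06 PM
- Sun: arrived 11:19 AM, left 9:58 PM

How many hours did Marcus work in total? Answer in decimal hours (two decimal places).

30.38 hours

Thu: 11:19 AM–7:26 PM = 8 h 7 min; less 30 min break → 7 h 37 min
Fri: 8:41 AM–4:08 PM = 7 h 27 min; less 30 min break → 6 h 57 min
Sat: 8:56 AM–3:06 PM = 6 h 10 min; less 30 min break → 5 h 40 min
Sun: 11:19 AM–9:58 PM = 10 h 39 min; less 30 min break → 10 h 9 min
Total: 7 h 37 min + 6 h 57 min + 5 h 40 min + 10 h 9 min = 30 h 23 min.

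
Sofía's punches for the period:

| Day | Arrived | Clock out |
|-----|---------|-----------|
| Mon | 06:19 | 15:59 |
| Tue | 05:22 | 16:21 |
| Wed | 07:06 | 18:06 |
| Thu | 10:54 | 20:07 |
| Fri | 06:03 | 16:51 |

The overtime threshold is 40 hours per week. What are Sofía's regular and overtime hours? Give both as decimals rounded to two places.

Mon: 06:19–15:59 = 9 h 40 min
Tue: 05:22–16:21 = 10 h 59 min
Wed: 07:06–18:06 = 11 h 0 min
Thu: 10:54–20:07 = 9 h 13 min
Fri: 06:03–16:51 = 10 h 48 min
Total worked: 51 h 40 min = 51.67 h.
Threshold 40 h → overtime 11 h 40 min, regular 40 h 0 min.

Regular 40.00 hours, overtime 11.67 hours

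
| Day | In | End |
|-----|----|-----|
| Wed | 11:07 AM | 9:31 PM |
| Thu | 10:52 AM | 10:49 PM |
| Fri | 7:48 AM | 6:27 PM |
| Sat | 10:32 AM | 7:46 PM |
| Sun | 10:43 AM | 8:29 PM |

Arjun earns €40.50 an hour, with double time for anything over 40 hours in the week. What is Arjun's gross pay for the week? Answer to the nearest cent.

Wed: 11:07 AM–9:31 PM = 10 h 24 min
Thu: 10:52 AM–10:49 PM = 11 h 57 min
Fri: 7:48 AM–6:27 PM = 10 h 39 min
Sat: 10:32 AM–7:46 PM = 9 h 14 min
Sun: 10:43 AM–8:29 PM = 9 h 46 min
Total worked: 52 h 0 min = 3120 min.
Regular 40 h 0 min = 2400 min at €40.50/h; overtime 12 h 0 min = 720 min at €81.00/h.
Pay = (2400 × €40.50 + 720 × €81.00) ÷ 60 = €2592.00.

€2592.00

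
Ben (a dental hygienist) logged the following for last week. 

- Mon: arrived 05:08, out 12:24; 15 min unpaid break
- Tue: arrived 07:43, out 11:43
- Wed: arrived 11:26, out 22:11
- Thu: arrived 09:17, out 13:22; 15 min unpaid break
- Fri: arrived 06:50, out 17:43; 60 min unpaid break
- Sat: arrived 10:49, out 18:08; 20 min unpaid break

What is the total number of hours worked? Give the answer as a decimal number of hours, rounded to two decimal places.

Mon: 05:08–12:24 = 7 h 16 min; less 15 min break → 7 h 1 min
Tue: 07:43–11:43 = 4 h 0 min
Wed: 11:26–22:11 = 10 h 45 min
Thu: 09:17–13:22 = 4 h 5 min; less 15 min break → 3 h 50 min
Fri: 06:50–17:43 = 10 h 53 min; less 60 min break → 9 h 53 min
Sat: 10:49–18:08 = 7 h 19 min; less 20 min break → 6 h 59 min
Total: 7 h 1 min + 4 h 0 min + 10 h 45 min + 3 h 50 min + 9 h 53 min + 6 h 59 min = 42 h 28 min.

42.47 hours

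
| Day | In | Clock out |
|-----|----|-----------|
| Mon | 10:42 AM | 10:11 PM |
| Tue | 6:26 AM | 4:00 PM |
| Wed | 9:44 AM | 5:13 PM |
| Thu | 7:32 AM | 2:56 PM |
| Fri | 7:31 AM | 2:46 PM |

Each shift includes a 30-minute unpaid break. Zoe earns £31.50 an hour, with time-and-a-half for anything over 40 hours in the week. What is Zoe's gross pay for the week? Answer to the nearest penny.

Mon: 10:42 AM–10:11 PM = 11 h 29 min; less 30 min break → 10 h 59 min
Tue: 6:26 AM–4:00 PM = 9 h 34 min; less 30 min break → 9 h 4 min
Wed: 9:44 AM–5:13 PM = 7 h 29 min; less 30 min break → 6 h 59 min
Thu: 7:32 AM–2:56 PM = 7 h 24 min; less 30 min break → 6 h 54 min
Fri: 7:31 AM–2:46 PM = 7 h 15 min; less 30 min break → 6 h 45 min
Total worked: 40 h 41 min = 2441 min.
Regular 40 h 0 min = 2400 min at £31.50/h; overtime 0 h 41 min = 41 min at £47.25/h.
Pay = (2400 × £31.50 + 41 × £47.25) ÷ 60 = £1292.29.

£1292.29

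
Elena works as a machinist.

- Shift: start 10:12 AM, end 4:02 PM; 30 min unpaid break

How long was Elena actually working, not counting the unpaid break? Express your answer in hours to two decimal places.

Shift: 10:12 AM–4:02 PM = 5 h 50 min; less 30 min break → 5 h 20 min

5.33 hours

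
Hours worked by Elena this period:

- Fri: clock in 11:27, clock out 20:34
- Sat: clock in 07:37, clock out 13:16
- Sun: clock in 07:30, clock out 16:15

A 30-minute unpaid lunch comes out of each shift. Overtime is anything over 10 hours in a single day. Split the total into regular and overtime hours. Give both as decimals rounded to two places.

Regular 22.02 hours, overtime 0.00 hours

Fri: 11:27–20:34 = 9 h 7 min; less 30 min break → 8 h 37 min
Sat: 07:37–13:16 = 5 h 39 min; less 30 min break → 5 h 9 min
Sun: 07:30–16:15 = 8 h 45 min; less 30 min break → 8 h 15 min
Fri reg 8 h 37 min / OT 0 h 0 min; Sat reg 5 h 9 min / OT 0 h 0 min; Sun reg 8 h 15 min / OT 0 h 0 min.
Totals: regular 22 h 1 min, overtime 0 h 0 min.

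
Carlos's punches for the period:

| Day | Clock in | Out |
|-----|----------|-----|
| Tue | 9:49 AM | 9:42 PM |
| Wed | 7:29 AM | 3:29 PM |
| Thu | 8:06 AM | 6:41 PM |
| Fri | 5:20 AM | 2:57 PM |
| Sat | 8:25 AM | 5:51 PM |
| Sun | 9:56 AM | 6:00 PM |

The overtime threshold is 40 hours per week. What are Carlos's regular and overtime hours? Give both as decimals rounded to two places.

Regular 40.00 hours, overtime 17.58 hours

Tue: 9:49 AM–9:42 PM = 11 h 53 min
Wed: 7:29 AM–3:29 PM = 8 h 0 min
Thu: 8:06 AM–6:41 PM = 10 h 35 min
Fri: 5:20 AM–2:57 PM = 9 h 37 min
Sat: 8:25 AM–5:51 PM = 9 h 26 min
Sun: 9:56 AM–6:00 PM = 8 h 4 min
Total worked: 57 h 35 min = 57.58 h.
Threshold 40 h → overtime 17 h 35 min, regular 40 h 0 min.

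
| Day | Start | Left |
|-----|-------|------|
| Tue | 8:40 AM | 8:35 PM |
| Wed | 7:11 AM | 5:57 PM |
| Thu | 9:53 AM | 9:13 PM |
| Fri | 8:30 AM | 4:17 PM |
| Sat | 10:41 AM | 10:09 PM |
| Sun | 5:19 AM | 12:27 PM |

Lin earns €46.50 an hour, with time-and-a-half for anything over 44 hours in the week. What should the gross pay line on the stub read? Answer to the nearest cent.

Tue: 8:40 AM–8:35 PM = 11 h 55 min
Wed: 7:11 AM–5:57 PM = 10 h 46 min
Thu: 9:53 AM–9:13 PM = 11 h 20 min
Fri: 8:30 AM–4:17 PM = 7 h 47 min
Sat: 10:41 AM–10:09 PM = 11 h 28 min
Sun: 5:19 AM–12:27 PM = 7 h 8 min
Total worked: 60 h 24 min = 3624 min.
Regular 44 h 0 min = 2640 min at €46.50/h; overtime 16 h 24 min = 984 min at €69.75/h.
Pay = (2640 × €46.50 + 984 × €69.75) ÷ 60 = €3189.90.

€3189.90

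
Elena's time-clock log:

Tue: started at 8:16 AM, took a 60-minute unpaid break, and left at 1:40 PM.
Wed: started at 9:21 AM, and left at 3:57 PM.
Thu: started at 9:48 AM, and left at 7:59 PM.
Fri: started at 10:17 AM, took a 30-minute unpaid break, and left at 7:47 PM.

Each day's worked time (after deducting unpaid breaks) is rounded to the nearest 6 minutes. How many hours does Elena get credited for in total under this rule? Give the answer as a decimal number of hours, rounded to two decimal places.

Tue: 8:16 AM–1:40 PM = 5 h 24 min − 60 min = 4 h 24 min → rounds to 4 h 24 min
Wed: 9:21 AM–3:57 PM = 6 h 36 min → rounds to 6 h 36 min
Thu: 9:48 AM–7:59 PM = 10 h 11 min → rounds to 10 h 12 min
Fri: 10:17 AM–7:47 PM = 9 h 30 min − 30 min = 9 h 0 min → rounds to 9 h 0 min
Total credited: 30 h 12 min.

30.20 hours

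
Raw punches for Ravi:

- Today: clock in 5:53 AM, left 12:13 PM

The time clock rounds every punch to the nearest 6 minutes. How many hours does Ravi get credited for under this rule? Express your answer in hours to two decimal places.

6.30 hours

Today: in 5:53 AM→5:54 AM, out 12:13 PM→12:12 PM; 6 h 18 min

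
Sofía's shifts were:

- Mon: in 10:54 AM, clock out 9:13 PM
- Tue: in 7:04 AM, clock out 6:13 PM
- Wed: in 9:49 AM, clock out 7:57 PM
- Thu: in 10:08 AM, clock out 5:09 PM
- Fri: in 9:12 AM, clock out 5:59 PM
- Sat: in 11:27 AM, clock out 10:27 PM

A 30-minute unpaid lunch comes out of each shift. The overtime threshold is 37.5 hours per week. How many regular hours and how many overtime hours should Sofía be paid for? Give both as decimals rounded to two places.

Mon: 10:54 AM–9:13 PM = 10 h 19 min; less 30 min break → 9 h 49 min
Tue: 7:04 AM–6:13 PM = 11 h 9 min; less 30 min break → 10 h 39 min
Wed: 9:49 AM–7:57 PM = 10 h 8 min; less 30 min break → 9 h 38 min
Thu: 10:08 AM–5:09 PM = 7 h 1 min; less 30 min break → 6 h 31 min
Fri: 9:12 AM–5:59 PM = 8 h 47 min; less 30 min break → 8 h 17 min
Sat: 11:27 AM–10:27 PM = 11 h 0 min; less 30 min break → 10 h 30 min
Total worked: 55 h 24 min = 55.40 h.
Threshold 37.5 h → overtime 17 h 54 min, regular 37 h 30 min.

Regular 37.50 hours, overtime 17.90 hours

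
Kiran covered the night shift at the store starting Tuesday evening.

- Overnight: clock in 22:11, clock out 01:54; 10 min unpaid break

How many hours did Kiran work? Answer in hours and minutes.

3 h 33 min

Overnight: 22:11 → midnight = 1 h 49 min; midnight → 01:54 = 1 h 54 min; span 3 h 43 min; less 10 min break → 3 h 33 min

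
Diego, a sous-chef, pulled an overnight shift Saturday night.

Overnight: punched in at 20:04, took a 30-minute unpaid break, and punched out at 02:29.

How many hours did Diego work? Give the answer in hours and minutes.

5 h 55 min

Overnight: 20:04 → midnight = 3 h 56 min; midnight → 02:29 = 2 h 29 min; span 6 h 25 min; less 30 min break → 5 h 55 min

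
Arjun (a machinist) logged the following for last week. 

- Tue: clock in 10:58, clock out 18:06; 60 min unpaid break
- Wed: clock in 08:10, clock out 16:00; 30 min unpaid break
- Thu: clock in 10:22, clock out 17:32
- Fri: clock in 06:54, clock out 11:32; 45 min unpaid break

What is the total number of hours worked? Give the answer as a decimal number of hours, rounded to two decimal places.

24.52 hours

Tue: 10:58–18:06 = 7 h 8 min; less 60 min break → 6 h 8 min
Wed: 08:10–16:00 = 7 h 50 min; less 30 min break → 7 h 20 min
Thu: 10:22–17:32 = 7 h 10 min
Fri: 06:54–11:32 = 4 h 38 min; less 45 min break → 3 h 53 min
Total: 6 h 8 min + 7 h 20 min + 7 h 10 min + 3 h 53 min = 24 h 31 min.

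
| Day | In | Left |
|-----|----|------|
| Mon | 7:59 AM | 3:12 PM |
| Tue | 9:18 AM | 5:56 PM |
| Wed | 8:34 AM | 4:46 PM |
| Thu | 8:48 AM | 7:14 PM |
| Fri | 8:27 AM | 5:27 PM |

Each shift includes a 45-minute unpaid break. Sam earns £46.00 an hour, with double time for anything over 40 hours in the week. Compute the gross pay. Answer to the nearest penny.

£1827.73

Mon: 7:59 AM–3:12 PM = 7 h 13 min; less 45 min break → 6 h 28 min
Tue: 9:18 AM–5:56 PM = 8 h 38 min; less 45 min break → 7 h 53 min
Wed: 8:34 AM–4:46 PM = 8 h 12 min; less 45 min break → 7 h 27 min
Thu: 8:48 AM–7:14 PM = 10 h 26 min; less 45 min break → 9 h 41 min
Fri: 8:27 AM–5:27 PM = 9 h 0 min; less 45 min break → 8 h 15 min
Total worked: 39 h 44 min = 2384 min.
Regular 39 h 44 min = 2384 min at £46.00/h; overtime 0 h 0 min = 0 min at £92.00/h.
Pay = (2384 × £46.00 + 0 × £92.00) ÷ 60 = £1827.73.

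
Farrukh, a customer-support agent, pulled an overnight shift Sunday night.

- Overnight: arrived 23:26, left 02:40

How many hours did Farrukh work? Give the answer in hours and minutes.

3 h 14 min

Overnight: 23:26 → midnight = 0 h 34 min; midnight → 02:40 = 2 h 40 min; span 3 h 14 min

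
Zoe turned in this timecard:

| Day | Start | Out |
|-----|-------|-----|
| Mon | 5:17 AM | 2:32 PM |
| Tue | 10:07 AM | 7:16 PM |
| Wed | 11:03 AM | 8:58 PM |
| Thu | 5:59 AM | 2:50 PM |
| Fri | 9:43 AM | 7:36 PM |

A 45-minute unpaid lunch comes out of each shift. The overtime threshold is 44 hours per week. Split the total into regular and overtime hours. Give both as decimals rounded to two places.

Regular 43.30 hours, overtime 0.00 hours

Mon: 5:17 AM–2:32 PM = 9 h 15 min; less 45 min break → 8 h 30 min
Tue: 10:07 AM–7:16 PM = 9 h 9 min; less 45 min break → 8 h 24 min
Wed: 11:03 AM–8:58 PM = 9 h 55 min; less 45 min break → 9 h 10 min
Thu: 5:59 AM–2:50 PM = 8 h 51 min; less 45 min break → 8 h 6 min
Fri: 9:43 AM–7:36 PM = 9 h 53 min; less 45 min break → 9 h 8 min
Total worked: 43 h 18 min = 43.30 h.
Threshold 44 h → overtime 0 h 0 min, regular 43 h 18 min.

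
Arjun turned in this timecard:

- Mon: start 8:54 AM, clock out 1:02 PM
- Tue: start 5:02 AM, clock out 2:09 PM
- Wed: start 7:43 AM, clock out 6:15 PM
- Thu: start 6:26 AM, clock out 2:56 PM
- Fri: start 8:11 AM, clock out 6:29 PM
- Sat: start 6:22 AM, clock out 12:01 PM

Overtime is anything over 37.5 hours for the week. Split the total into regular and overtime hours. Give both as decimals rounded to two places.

Mon: 8:54 AM–1:02 PM = 4 h 8 min
Tue: 5:02 AM–2:09 PM = 9 h 7 min
Wed: 7:43 AM–6:15 PM = 10 h 32 min
Thu: 6:26 AM–2:56 PM = 8 h 30 min
Fri: 8:11 AM–6:29 PM = 10 h 18 min
Sat: 6:22 AM–12:01 PM = 5 h 39 min
Total worked: 48 h 14 min = 48.23 h.
Threshold 37.5 h → overtime 10 h 44 min, regular 37 h 30 min.

Regular 37.50 hours, overtime 10.73 hours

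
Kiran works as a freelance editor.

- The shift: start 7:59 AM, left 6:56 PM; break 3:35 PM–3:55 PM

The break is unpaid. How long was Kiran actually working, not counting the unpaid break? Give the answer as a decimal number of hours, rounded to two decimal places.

10.62 hours

The shift: 7:59 AM–6:56 PM = 10 h 57 min; less 20 min break → 10 h 37 min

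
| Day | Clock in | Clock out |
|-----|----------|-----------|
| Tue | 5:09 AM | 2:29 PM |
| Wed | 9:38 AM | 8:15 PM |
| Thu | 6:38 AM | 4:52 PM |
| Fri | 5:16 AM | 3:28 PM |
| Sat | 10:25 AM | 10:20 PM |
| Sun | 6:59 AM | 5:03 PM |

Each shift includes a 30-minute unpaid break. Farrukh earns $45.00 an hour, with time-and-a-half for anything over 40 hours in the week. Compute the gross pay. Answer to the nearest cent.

$3107.25

Tue: 5:09 AM–2:29 PM = 9 h 20 min; less 30 min break → 8 h 50 min
Wed: 9:38 AM–8:15 PM = 10 h 37 min; less 30 min break → 10 h 7 min
Thu: 6:38 AM–4:52 PM = 10 h 14 min; less 30 min break → 9 h 44 min
Fri: 5:16 AM–3:28 PM = 10 h 12 min; less 30 min break → 9 h 42 min
Sat: 10:25 AM–10:20 PM = 11 h 55 min; less 30 min break → 11 h 25 min
Sun: 6:59 AM–5:03 PM = 10 h 4 min; less 30 min break → 9 h 34 min
Total worked: 59 h 22 min = 3562 min.
Regular 40 h 0 min = 2400 min at $45.00/h; overtime 19 h 22 min = 1162 min at $67.50/h.
Pay = (2400 × $45.00 + 1162 × $67.50) ÷ 60 = $3107.25.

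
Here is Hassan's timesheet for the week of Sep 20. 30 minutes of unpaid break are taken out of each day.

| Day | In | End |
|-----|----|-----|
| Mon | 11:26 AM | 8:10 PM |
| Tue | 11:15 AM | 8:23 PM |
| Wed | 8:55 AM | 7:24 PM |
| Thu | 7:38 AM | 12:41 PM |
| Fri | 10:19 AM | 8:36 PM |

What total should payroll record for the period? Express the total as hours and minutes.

41 h 11 min

Mon: 11:26 AM–8:10 PM = 8 h 44 min; less 30 min break → 8 h 14 min
Tue: 11:15 AM–8:23 PM = 9 h 8 min; less 30 min break → 8 h 38 min
Wed: 8:55 AM–7:24 PM = 10 h 29 min; less 30 min break → 9 h 59 min
Thu: 7:38 AM–12:41 PM = 5 h 3 min; less 30 min break → 4 h 33 min
Fri: 10:19 AM–8:36 PM = 10 h 17 min; less 30 min break → 9 h 47 min
Total: 8 h 14 min + 8 h 38 min + 9 h 59 min + 4 h 33 min + 9 h 47 min = 41 h 11 min.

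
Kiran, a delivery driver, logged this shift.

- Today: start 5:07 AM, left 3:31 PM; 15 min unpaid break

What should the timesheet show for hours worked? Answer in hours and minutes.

10 h 9 min

Today: 5:07 AM–3:31 PM = 10 h 24 min; less 15 min break → 10 h 9 min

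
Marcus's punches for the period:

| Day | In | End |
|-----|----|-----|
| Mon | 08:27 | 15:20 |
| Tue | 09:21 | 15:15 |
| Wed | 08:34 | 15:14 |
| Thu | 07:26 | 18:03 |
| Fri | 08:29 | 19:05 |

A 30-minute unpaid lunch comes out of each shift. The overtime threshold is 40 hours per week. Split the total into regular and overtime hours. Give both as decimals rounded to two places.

Mon: 08:27–15:20 = 6 h 53 min; less 30 min break → 6 h 23 min
Tue: 09:21–15:15 = 5 h 54 min; less 30 min break → 5 h 24 min
Wed: 08:34–15:14 = 6 h 40 min; less 30 min break → 6 h 10 min
Thu: 07:26–18:03 = 10 h 37 min; less 30 min break → 10 h 7 min
Fri: 08:29–19:05 = 10 h 36 min; less 30 min break → 10 h 6 min
Total worked: 38 h 10 min = 38.17 h.
Threshold 40 h → overtime 0 h 0 min, regular 38 h 10 min.

Regular 38.17 hours, overtime 0.00 hours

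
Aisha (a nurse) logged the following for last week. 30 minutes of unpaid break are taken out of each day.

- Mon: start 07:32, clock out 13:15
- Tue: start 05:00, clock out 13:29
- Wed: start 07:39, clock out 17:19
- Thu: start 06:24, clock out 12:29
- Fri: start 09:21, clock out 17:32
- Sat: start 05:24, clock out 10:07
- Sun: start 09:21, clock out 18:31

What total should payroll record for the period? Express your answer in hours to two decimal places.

Mon: 07:32–13:15 = 5 h 43 min; less 30 min break → 5 h 13 min
Tue: 05:00–13:29 = 8 h 29 min; less 30 min break → 7 h 59 min
Wed: 07:39–17:19 = 9 h 40 min; less 30 min break → 9 h 10 min
Thu: 06:24–12:29 = 6 h 5 min; less 30 min break → 5 h 35 min
Fri: 09:21–17:32 = 8 h 11 min; less 30 min break → 7 h 41 min
Sat: 05:24–10:07 = 4 h 43 min; less 30 min break → 4 h 13 min
Sun: 09:21–18:31 = 9 h 10 min; less 30 min break → 8 h 40 min
Total: 5 h 13 min + 7 h 59 min + 9 h 10 min + 5 h 35 min + 7 h 41 min + 4 h 13 min + 8 h 40 min = 48 h 31 min.

48.52 hours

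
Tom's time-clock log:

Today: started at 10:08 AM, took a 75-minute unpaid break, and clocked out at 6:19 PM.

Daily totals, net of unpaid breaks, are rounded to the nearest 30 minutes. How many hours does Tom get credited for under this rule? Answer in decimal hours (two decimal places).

7.00 hours

Today: 10:08 AM–6:19 PM = 8 h 11 min − 75 min = 6 h 56 min → rounds to 7 h 0 min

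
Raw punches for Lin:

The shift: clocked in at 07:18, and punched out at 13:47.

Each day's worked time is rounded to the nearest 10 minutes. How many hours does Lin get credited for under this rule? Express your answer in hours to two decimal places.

6.50 hours

The shift: 07:18–13:47 = 6 h 29 min → rounds to 6 h 30 min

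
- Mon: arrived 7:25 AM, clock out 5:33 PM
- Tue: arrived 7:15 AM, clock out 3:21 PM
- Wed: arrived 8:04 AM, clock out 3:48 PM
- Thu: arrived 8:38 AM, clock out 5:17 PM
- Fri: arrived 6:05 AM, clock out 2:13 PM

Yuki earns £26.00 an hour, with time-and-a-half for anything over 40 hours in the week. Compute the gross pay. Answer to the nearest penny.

£1147.25

Mon: 7:25 AM–5:33 PM = 10 h 8 min
Tue: 7:15 AM–3:21 PM = 8 h 6 min
Wed: 8:04 AM–3:48 PM = 7 h 44 min
Thu: 8:38 AM–5:17 PM = 8 h 39 min
Fri: 6:05 AM–2:13 PM = 8 h 8 min
Total worked: 42 h 45 min = 2565 min.
Regular 40 h 0 min = 2400 min at £26.00/h; overtime 2 h 45 min = 165 min at £39.00/h.
Pay = (2400 × £26.00 + 165 × £39.00) ÷ 60 = £1147.25.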